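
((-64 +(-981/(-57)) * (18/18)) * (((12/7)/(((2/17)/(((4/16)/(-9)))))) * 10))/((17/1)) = 635/57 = 11.14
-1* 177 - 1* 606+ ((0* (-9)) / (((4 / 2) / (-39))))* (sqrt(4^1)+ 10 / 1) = -783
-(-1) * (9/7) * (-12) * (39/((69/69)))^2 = -164268/7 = -23466.86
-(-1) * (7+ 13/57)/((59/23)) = 9476/3363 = 2.82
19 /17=1.12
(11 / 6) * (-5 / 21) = -55 / 126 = -0.44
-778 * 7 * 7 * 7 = -266854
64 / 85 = 0.75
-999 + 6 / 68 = -33963 / 34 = -998.91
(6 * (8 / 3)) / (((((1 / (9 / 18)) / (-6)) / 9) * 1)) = -432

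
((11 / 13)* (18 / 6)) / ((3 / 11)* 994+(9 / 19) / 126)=96558 / 10311899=0.01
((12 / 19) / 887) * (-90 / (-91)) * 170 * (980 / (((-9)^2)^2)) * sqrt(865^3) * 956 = 787246880000 * sqrt(865) / 53238627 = 434902.75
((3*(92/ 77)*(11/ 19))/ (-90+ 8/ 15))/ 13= -2070/ 1160159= -0.00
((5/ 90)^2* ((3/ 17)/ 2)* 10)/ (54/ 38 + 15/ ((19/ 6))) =95/ 214812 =0.00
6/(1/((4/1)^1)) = 24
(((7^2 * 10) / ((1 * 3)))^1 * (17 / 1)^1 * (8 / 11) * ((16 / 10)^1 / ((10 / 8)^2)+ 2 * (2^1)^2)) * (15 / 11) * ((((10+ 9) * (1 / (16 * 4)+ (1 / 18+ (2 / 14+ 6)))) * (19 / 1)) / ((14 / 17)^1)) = 24571253093 / 363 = 67689402.46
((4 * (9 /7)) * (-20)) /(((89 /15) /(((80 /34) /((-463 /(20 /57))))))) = 2880000 /93169027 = 0.03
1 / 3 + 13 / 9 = 16 / 9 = 1.78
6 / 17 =0.35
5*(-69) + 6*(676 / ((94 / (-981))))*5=-9963555 / 47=-211990.53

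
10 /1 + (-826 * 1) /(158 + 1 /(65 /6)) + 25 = 21855 /734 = 29.78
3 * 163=489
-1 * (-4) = 4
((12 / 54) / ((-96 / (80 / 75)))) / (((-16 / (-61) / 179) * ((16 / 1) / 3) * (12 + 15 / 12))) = -10919 / 457920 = -0.02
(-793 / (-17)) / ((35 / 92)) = 72956 / 595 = 122.62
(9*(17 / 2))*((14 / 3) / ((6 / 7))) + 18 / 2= 851 / 2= 425.50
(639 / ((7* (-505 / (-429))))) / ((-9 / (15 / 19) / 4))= -365508 / 13433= -27.21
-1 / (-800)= 1 / 800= 0.00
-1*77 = -77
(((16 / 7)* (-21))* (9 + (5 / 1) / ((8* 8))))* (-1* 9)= 15687 / 4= 3921.75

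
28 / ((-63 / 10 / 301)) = -12040 / 9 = -1337.78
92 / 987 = 0.09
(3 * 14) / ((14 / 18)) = 54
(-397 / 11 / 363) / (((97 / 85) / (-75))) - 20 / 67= 53940735 / 8650169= 6.24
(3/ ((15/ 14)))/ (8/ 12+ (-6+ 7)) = 42/ 25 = 1.68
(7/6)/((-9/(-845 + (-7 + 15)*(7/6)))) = 17549/162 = 108.33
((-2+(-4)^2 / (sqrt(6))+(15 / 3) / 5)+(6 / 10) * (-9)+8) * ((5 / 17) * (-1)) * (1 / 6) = -0.40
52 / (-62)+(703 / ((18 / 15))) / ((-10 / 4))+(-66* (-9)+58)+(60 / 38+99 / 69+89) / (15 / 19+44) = 762486875 / 1820289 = 418.88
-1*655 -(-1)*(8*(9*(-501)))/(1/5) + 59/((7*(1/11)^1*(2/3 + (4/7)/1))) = -4704443/26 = -180940.12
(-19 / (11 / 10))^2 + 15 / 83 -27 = 2726954 / 10043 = 271.53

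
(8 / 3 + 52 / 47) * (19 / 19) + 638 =90490 / 141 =641.77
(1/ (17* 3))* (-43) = -43/ 51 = -0.84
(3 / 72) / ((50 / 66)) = 11 / 200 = 0.06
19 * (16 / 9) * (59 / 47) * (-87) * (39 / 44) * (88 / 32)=-422617 / 47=-8991.85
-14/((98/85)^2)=-7225/686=-10.53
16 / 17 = 0.94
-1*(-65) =65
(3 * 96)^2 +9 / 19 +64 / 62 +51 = 82996.51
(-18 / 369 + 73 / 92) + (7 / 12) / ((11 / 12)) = 57303 / 41492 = 1.38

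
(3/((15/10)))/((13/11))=22/13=1.69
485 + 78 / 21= 3421 / 7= 488.71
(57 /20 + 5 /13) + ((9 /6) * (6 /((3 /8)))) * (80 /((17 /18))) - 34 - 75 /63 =185731457 /92820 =2000.99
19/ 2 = 9.50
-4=-4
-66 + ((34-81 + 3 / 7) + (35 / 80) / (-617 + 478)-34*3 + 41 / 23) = -76193143 / 358064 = -212.79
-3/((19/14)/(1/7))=-6/19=-0.32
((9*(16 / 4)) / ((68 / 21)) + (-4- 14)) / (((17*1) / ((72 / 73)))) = -8424 / 21097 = -0.40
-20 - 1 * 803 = -823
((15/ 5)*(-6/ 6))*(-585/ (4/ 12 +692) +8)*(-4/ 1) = 178332/ 2077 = 85.86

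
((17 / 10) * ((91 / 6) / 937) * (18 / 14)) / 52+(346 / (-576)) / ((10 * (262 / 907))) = -29308915 / 141404544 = -0.21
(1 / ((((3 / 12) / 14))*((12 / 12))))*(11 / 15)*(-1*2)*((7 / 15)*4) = -34496 / 225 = -153.32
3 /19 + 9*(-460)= -78657 /19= -4139.84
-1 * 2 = -2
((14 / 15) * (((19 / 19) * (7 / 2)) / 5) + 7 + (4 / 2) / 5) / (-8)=-151 / 150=-1.01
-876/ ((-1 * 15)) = 58.40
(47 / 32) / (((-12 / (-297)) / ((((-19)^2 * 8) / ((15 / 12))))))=1679733 / 20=83986.65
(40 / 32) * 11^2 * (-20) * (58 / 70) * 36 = -631620 / 7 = -90231.43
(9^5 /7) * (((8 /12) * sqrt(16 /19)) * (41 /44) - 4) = -236196 /7+1614006 * sqrt(19) /1463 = -28933.48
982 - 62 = 920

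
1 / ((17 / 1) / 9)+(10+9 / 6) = 409 / 34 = 12.03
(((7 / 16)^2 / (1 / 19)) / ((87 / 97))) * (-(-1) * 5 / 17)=1.19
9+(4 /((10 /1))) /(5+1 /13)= 1498 /165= 9.08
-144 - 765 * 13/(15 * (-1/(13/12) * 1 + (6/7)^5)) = 43457903/33532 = 1296.01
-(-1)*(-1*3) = -3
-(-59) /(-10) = -59 /10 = -5.90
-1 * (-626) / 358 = 313 / 179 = 1.75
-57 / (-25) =57 / 25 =2.28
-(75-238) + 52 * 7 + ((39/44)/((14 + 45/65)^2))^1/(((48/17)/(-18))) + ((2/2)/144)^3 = 631445596728587/1198248505344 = 526.97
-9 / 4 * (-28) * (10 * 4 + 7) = 2961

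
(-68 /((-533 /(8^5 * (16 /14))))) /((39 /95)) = 1693450240 /145509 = 11638.11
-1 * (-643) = 643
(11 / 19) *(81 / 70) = 891 / 1330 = 0.67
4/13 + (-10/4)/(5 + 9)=47/364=0.13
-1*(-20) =20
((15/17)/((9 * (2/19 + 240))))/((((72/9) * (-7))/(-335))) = 31825/13029072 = 0.00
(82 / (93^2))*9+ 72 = 69274 / 961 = 72.09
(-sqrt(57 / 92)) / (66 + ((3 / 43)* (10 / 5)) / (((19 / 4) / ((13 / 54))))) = -7353* sqrt(1311) / 22326100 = -0.01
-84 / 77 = -12 / 11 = -1.09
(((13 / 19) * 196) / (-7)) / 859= -364 / 16321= -0.02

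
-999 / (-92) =999 / 92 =10.86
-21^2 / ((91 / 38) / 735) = -1759590 / 13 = -135353.08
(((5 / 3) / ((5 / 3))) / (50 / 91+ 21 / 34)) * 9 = 27846 / 3611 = 7.71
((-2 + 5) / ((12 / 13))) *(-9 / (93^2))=-13 / 3844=-0.00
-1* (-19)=19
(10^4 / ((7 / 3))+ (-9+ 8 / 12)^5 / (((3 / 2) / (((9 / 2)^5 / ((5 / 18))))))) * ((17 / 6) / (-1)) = 56477155625 / 112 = 504260318.08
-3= -3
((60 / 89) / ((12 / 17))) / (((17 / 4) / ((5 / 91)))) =100 / 8099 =0.01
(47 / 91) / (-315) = -47 / 28665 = -0.00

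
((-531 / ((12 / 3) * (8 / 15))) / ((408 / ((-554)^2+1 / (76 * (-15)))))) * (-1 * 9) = 557365592727 / 330752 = 1685146.55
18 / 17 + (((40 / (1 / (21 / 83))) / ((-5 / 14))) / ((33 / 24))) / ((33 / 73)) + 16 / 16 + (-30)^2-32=140762461 / 170731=824.47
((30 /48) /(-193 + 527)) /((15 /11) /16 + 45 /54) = 0.00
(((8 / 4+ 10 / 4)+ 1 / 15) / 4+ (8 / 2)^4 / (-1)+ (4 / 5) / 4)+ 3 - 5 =-30799 / 120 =-256.66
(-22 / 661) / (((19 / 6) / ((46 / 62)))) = -3036 / 389329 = -0.01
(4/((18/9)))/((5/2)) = 4/5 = 0.80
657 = 657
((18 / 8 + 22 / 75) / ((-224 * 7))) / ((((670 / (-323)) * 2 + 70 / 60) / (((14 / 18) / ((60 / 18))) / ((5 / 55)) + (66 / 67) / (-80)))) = 723046159 / 520387392000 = 0.00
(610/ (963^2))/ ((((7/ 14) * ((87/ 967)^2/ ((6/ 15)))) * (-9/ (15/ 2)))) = -1140808580/ 21057767883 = -0.05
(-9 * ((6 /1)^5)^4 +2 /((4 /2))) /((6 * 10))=-32905425960566783 /60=-548423766009446.38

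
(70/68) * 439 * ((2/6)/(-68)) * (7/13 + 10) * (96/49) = -1202860/26299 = -45.74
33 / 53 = 0.62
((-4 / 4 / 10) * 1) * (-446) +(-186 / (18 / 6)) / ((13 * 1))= 2589 / 65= 39.83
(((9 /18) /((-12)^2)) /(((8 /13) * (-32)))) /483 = -13 /35610624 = -0.00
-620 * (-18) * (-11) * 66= -8102160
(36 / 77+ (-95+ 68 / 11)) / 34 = -6803 / 2618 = -2.60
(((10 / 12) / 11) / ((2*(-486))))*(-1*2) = 5 / 32076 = 0.00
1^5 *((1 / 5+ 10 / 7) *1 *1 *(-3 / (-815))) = 171 / 28525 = 0.01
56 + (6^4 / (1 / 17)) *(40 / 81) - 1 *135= 10801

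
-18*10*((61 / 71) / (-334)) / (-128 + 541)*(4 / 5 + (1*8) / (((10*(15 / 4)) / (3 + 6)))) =74664 / 24484705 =0.00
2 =2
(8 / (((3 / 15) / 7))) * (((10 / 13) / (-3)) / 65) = -560 / 507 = -1.10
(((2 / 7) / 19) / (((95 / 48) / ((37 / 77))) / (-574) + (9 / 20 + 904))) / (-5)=-291264 / 87591018571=-0.00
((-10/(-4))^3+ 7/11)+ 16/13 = 20011/1144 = 17.49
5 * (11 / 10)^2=6.05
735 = 735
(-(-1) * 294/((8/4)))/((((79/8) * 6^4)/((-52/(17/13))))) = -16562/36261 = -0.46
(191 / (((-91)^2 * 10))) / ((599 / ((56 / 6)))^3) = 42784 / 4903440844185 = 0.00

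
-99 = -99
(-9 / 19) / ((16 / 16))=-9 / 19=-0.47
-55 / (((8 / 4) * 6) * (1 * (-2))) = 55 / 24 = 2.29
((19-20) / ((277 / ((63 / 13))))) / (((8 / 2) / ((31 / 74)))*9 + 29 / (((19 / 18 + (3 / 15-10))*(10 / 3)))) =-170779 / 829148255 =-0.00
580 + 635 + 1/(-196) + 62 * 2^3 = 335355/196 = 1710.99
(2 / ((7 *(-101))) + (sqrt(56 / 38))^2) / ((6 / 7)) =3293 / 1919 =1.72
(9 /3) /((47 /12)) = 36 /47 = 0.77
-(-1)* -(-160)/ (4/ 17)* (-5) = -3400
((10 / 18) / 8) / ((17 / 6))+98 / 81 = 1.23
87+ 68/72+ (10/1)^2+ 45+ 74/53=234.34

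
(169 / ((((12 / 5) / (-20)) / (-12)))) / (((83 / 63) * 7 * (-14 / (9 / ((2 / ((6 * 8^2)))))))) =-131414400 / 581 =-226186.57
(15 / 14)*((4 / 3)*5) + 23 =211 / 7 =30.14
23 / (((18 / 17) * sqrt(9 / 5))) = 391 * sqrt(5) / 54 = 16.19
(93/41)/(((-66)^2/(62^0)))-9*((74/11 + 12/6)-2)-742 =-47777105/59532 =-802.54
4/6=2/3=0.67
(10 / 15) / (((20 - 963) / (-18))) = 12 / 943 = 0.01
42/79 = 0.53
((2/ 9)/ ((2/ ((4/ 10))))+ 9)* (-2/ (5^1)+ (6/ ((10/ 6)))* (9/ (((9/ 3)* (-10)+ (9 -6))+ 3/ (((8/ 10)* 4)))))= -464794/ 31275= -14.86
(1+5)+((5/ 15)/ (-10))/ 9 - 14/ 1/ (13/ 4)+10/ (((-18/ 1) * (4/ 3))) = 1.27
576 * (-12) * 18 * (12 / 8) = -186624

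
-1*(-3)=3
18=18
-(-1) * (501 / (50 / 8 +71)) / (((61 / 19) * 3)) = 12692 / 18849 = 0.67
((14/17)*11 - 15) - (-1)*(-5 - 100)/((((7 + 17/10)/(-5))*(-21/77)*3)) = -353611/4437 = -79.70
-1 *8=-8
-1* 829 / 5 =-829 / 5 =-165.80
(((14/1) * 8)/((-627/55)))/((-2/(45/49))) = 600/133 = 4.51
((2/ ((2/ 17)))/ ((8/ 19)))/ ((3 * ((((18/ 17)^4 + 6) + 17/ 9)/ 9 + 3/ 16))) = 1456773282/ 130292003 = 11.18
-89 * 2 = -178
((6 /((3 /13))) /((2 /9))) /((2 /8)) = 468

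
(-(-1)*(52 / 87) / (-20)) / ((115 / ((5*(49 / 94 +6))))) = -7969 / 940470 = -0.01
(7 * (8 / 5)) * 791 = 44296 / 5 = 8859.20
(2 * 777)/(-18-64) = -777/41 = -18.95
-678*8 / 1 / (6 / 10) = -9040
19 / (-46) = -19 / 46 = -0.41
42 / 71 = 0.59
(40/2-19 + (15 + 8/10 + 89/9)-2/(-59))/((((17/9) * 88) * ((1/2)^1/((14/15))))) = 0.30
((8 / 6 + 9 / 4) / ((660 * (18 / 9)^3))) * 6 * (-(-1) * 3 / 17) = 43 / 59840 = 0.00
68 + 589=657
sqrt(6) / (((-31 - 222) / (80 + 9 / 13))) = -1049*sqrt(6) / 3289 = -0.78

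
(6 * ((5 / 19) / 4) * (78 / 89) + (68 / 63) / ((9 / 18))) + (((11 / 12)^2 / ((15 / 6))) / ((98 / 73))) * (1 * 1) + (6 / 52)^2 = 2.77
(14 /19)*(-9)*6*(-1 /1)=756 /19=39.79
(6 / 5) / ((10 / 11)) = 33 / 25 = 1.32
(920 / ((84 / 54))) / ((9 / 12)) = 5520 / 7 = 788.57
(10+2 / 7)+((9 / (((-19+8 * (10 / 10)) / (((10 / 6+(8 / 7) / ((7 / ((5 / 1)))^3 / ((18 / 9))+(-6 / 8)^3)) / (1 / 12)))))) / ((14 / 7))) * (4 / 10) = 2722140 / 585277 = 4.65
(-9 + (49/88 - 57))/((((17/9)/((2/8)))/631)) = -32705361/5984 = -5465.47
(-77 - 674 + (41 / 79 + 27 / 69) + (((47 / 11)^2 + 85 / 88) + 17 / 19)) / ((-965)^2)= -24394425883 / 31119922893400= -0.00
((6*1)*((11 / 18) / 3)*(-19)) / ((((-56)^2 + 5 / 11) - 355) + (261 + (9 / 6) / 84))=-128744 / 16867467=-0.01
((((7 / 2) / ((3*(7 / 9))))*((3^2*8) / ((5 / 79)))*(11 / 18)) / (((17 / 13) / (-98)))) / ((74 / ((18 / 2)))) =-29891862 / 3145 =-9504.57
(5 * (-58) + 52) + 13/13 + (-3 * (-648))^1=1707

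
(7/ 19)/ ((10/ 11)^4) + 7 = 1432487/ 190000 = 7.54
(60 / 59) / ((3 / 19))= 380 / 59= 6.44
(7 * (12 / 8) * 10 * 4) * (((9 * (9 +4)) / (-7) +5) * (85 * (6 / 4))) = -627300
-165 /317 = -0.52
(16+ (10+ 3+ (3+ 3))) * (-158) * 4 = -22120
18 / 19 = 0.95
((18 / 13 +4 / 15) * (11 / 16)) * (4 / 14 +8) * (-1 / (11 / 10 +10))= -7337 / 8658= -0.85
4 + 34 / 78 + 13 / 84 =1671 / 364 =4.59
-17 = -17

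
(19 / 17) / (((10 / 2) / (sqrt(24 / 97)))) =38* sqrt(582) / 8245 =0.11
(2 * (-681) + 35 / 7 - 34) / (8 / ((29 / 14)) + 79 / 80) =-3227120 / 11251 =-286.83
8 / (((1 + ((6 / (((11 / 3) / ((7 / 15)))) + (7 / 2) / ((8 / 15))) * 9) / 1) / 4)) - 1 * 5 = -266355 / 58903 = -4.52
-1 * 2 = -2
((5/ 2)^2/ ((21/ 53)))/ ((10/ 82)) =10865/ 84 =129.35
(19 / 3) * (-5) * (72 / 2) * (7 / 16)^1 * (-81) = 161595 / 4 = 40398.75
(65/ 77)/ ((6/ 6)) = 65/ 77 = 0.84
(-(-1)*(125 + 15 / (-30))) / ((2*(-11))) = -249 / 44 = -5.66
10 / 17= 0.59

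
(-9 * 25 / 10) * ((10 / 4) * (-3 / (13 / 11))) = 142.79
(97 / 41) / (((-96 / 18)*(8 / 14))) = -2037 / 2624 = -0.78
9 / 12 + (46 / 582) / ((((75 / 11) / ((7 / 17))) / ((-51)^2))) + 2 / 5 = 131583 / 9700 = 13.57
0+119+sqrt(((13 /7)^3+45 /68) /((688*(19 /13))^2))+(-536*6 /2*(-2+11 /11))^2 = 13*sqrt(19614889) /21777952+2585783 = 2585783.00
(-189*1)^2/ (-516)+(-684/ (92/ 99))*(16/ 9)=-5450373/ 3956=-1377.75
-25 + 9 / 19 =-466 / 19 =-24.53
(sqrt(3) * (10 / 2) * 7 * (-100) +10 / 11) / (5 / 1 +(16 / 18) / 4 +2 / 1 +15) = 9 / 220 - 315 * sqrt(3) / 2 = -272.76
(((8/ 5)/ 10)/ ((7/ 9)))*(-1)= -36/ 175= -0.21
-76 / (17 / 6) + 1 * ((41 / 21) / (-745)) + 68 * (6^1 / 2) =47122043 / 265965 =177.17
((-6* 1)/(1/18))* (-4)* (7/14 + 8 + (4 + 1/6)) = 5472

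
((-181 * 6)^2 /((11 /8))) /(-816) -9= -198249 /187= -1060.16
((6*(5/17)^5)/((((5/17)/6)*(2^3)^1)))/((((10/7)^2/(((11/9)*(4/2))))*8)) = 13475/2672672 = 0.01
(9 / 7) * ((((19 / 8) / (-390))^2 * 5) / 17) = 361 / 25742080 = 0.00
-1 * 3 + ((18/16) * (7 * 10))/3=93/4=23.25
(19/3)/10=19/30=0.63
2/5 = 0.40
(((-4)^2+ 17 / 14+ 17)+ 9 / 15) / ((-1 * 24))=-1.45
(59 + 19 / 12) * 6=363.50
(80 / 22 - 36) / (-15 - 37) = 89 / 143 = 0.62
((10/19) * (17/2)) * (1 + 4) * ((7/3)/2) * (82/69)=121975/3933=31.01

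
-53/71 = -0.75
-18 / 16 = -1.12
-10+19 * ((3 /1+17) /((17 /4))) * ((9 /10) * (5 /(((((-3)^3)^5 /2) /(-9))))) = -30113470 /3011499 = -10.00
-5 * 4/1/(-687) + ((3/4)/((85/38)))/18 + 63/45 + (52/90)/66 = 33680573/23124420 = 1.46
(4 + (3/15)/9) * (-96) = -5792/15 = -386.13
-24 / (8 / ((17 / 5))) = -51 / 5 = -10.20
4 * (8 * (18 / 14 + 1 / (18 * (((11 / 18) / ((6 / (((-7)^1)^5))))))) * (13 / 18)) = 16480048 / 554631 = 29.71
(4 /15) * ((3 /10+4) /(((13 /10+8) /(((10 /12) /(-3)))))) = -86 /2511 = -0.03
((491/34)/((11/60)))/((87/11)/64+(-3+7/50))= -23568000/818737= -28.79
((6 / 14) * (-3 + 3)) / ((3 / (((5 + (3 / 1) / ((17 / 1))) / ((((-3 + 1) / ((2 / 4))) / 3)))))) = 0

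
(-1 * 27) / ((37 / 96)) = -2592 / 37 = -70.05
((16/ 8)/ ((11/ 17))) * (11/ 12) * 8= 68/ 3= 22.67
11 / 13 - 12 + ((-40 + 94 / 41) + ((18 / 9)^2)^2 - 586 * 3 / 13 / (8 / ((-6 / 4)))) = -32003 / 4264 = -7.51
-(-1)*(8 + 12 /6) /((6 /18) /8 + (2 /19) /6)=1520 /9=168.89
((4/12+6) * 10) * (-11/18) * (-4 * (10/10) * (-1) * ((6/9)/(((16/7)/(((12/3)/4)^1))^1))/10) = -1463/324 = -4.52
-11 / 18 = -0.61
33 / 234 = 11 / 78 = 0.14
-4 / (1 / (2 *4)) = -32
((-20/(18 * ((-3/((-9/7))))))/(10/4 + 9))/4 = -5/483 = -0.01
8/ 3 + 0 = 8/ 3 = 2.67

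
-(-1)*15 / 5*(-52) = -156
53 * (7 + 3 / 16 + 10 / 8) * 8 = 7155 / 2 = 3577.50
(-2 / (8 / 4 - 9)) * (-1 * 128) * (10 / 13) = -2560 / 91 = -28.13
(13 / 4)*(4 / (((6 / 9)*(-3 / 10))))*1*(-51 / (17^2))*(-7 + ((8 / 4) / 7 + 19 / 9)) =-18850 / 357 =-52.80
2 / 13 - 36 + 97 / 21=-8525 / 273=-31.23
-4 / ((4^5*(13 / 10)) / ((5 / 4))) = -25 / 6656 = -0.00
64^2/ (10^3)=512/ 125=4.10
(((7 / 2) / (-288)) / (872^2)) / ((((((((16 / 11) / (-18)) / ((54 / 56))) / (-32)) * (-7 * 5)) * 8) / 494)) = 73359 / 6813040640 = 0.00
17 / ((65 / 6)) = 102 / 65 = 1.57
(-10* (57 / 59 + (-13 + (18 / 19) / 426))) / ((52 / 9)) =43092585 / 2069366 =20.82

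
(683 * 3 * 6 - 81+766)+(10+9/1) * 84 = 14575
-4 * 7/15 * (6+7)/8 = -91/30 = -3.03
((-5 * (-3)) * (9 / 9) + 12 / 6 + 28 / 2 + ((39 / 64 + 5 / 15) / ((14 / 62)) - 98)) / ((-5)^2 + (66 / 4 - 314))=84437 / 366240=0.23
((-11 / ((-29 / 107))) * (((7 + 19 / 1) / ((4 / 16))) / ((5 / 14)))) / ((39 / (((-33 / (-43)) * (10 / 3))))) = 2900128 / 3741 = 775.23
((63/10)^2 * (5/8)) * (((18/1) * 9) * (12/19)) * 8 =1928934/95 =20304.57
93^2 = 8649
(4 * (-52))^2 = 43264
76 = 76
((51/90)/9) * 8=68/135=0.50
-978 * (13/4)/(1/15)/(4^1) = -11919.38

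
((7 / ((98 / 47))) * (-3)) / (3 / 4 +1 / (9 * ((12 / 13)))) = -81 / 7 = -11.57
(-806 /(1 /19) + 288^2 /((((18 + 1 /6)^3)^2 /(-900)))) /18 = -12843296974578337 /15093900997569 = -850.89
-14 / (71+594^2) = -14 / 352907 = -0.00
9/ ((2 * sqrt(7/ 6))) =9 * sqrt(42)/ 14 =4.17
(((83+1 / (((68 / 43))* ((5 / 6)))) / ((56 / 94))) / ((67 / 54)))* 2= 18069291 / 79730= 226.63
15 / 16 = 0.94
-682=-682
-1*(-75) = 75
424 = 424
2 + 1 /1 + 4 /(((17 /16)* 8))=59 /17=3.47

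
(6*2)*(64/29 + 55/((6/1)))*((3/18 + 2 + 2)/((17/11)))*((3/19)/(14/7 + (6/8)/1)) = 197900/9367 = 21.13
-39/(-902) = 39/902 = 0.04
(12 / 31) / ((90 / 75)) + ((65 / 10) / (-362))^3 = 3794966133 / 11764606144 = 0.32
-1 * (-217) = 217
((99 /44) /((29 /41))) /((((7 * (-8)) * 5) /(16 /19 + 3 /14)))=-103689 /8639680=-0.01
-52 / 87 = -0.60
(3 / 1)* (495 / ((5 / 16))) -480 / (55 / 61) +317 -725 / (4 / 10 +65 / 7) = 16637992 / 3729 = 4461.78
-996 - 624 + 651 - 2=-971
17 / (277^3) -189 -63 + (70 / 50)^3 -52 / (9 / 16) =-341.70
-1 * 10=-10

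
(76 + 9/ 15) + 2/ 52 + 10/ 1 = 11263/ 130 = 86.64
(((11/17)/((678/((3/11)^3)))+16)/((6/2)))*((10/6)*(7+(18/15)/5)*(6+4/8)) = 17501898713/41839380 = 418.31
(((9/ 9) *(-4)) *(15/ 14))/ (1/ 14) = -60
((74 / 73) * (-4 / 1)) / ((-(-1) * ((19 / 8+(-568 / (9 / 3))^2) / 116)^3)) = -172449987821568 / 1255362505454168135531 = -0.00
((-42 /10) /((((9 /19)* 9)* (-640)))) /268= 133 /23155200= 0.00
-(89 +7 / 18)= -1609 / 18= -89.39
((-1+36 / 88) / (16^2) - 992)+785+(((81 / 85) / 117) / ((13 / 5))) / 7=-23446097219 / 113265152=-207.00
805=805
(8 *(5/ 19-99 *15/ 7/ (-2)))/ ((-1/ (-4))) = 452560/ 133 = 3402.71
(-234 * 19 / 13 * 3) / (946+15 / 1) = -1026 / 961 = -1.07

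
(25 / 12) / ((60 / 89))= 445 / 144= 3.09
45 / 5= 9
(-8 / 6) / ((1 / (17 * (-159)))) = 3604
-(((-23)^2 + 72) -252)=-349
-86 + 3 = -83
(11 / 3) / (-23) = -11 / 69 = -0.16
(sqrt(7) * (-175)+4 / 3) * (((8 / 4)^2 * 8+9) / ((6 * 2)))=41 / 9 - 7175 * sqrt(7) / 12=-1577.38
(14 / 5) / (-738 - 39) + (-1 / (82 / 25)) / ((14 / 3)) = -43921 / 637140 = -0.07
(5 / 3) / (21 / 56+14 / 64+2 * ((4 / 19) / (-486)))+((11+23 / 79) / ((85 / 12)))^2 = 4227902865504 / 789953170775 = 5.35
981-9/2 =1953/2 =976.50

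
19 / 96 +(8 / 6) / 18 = 235 / 864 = 0.27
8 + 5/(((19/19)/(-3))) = -7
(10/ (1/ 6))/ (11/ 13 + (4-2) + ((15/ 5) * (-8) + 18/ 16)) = -6240/ 2083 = -3.00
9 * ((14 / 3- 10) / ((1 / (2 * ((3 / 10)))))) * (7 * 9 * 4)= -36288 / 5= -7257.60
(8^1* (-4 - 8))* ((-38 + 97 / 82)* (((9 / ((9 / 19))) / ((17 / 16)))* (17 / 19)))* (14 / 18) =5410048 / 123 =43984.13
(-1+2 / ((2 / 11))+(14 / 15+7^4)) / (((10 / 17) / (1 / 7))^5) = 51369006403 / 25210500000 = 2.04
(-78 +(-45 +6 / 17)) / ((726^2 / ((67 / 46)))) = -46565 / 137391144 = -0.00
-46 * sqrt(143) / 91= -6.04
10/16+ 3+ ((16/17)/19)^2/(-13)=39329985/10850216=3.62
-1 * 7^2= -49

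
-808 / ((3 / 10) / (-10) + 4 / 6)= -1269.11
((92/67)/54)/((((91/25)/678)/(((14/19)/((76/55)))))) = 7147250/2829879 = 2.53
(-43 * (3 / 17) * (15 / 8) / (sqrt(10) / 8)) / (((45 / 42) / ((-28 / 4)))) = 6321 * sqrt(10) / 85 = 235.16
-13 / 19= -0.68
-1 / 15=-0.07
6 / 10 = 3 / 5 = 0.60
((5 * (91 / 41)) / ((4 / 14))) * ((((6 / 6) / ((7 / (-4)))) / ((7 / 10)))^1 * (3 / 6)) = -650 / 41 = -15.85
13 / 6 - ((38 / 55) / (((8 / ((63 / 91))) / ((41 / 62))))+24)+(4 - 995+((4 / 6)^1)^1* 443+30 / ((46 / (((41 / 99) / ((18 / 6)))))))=-26334156377 / 36705240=-717.45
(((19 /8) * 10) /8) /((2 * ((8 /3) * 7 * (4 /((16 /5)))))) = 57 /896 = 0.06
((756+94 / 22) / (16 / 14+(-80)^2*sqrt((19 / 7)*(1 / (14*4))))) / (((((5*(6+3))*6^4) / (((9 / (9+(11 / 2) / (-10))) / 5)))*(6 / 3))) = -58541 / 73241577414720+292705*sqrt(38) / 1831039435368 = 0.00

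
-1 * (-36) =36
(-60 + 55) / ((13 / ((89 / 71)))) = -445 / 923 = -0.48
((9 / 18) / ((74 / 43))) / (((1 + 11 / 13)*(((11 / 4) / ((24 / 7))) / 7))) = 559 / 407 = 1.37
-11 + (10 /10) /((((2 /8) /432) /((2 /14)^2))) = 1189 /49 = 24.27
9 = 9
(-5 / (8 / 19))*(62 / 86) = -2945 / 344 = -8.56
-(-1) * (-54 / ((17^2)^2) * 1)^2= 2916 / 6975757441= 0.00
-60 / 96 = -5 / 8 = -0.62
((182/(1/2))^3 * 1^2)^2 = 2325992456359936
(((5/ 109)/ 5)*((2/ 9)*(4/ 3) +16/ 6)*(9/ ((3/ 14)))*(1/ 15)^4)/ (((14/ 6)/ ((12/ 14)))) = 64/ 7725375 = 0.00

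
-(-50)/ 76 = 25/ 38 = 0.66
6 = 6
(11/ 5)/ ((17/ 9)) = 99/ 85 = 1.16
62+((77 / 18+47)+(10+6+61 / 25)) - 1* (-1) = 59723 / 450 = 132.72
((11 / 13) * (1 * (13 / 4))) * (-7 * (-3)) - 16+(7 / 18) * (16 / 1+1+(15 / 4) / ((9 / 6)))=148 / 3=49.33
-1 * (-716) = 716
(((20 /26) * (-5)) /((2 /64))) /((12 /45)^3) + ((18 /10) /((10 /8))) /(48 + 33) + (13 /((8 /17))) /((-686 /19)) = -104198246699 /16052400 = -6491.13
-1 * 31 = -31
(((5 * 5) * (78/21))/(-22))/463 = -325/35651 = -0.01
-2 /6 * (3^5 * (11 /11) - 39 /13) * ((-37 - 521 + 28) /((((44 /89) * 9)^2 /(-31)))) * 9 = -650710150 /1089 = -597529.98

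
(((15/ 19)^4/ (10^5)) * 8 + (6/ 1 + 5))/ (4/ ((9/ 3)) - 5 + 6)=86012103/ 18244940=4.71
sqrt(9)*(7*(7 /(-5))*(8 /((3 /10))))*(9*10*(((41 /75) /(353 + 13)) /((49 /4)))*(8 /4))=-17.21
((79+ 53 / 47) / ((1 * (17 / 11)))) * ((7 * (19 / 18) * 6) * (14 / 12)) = 2681.66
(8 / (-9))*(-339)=904 / 3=301.33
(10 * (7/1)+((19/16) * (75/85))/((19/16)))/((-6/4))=-2410/51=-47.25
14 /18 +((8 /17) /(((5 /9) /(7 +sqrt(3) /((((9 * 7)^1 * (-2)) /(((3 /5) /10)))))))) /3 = 2107 /765-2 * sqrt(3) /14875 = 2.75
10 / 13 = 0.77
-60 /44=-15 /11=-1.36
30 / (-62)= -15 / 31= -0.48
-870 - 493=-1363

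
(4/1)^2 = 16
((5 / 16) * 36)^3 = 1423.83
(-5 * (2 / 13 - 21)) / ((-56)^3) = -1355 / 2283008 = -0.00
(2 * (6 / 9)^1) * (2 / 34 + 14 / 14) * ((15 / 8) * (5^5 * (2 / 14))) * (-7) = -140625 / 17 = -8272.06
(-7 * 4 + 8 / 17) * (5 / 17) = -2340 / 289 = -8.10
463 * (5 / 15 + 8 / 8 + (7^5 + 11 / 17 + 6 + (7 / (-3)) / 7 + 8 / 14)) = 926468093 / 119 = 7785446.16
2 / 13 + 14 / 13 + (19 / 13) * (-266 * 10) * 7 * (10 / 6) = -1768852 / 39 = -45355.18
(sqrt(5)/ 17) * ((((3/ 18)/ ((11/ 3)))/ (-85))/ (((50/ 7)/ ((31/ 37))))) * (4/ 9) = -217 * sqrt(5)/ 132325875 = -0.00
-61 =-61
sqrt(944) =4 * sqrt(59) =30.72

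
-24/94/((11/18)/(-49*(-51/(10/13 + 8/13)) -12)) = -749.04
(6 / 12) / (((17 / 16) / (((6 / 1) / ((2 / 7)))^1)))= 168 / 17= 9.88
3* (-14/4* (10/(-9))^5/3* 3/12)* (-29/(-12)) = 634375/177147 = 3.58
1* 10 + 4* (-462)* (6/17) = -642.24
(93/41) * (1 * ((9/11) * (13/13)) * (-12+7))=-4185/451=-9.28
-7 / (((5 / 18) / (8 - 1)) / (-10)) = 1764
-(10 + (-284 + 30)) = 244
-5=-5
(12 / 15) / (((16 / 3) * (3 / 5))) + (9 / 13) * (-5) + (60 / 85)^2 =-40775 / 15028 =-2.71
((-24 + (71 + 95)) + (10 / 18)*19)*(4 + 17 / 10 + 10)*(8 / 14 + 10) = 7975757 / 315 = 25319.86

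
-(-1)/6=1/6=0.17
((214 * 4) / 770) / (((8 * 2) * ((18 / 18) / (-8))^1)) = -214 / 385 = -0.56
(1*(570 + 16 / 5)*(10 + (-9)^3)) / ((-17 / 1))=2060654 / 85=24242.99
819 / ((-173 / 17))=-13923 / 173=-80.48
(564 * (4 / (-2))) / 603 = -376 / 201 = -1.87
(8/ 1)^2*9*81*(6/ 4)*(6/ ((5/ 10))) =839808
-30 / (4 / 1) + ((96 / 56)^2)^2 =5457 / 4802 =1.14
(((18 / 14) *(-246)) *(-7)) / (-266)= -1107 / 133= -8.32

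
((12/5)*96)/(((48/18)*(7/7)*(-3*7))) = -144/35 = -4.11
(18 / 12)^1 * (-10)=-15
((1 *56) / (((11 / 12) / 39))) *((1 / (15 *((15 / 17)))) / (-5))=-49504 / 1375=-36.00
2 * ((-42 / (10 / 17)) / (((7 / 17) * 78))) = -289 / 65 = -4.45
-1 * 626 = -626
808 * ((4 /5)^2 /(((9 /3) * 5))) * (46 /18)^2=6838912 /30375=225.15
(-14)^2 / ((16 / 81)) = 3969 / 4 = 992.25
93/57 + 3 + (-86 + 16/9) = -13610/171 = -79.59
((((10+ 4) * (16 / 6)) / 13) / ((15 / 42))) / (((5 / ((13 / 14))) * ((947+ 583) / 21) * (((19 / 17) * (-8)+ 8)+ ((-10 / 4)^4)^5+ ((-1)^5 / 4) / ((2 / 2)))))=411041792 / 1823902106239081125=0.00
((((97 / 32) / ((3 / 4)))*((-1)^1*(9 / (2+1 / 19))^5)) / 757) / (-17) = 19454709843 / 38225356936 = 0.51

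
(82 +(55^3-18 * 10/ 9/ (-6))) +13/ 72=11985157/ 72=166460.51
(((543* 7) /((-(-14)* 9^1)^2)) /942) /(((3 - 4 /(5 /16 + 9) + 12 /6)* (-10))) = -26969 /4849755120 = -0.00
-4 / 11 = -0.36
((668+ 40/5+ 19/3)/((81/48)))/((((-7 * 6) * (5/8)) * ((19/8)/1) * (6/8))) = -8.65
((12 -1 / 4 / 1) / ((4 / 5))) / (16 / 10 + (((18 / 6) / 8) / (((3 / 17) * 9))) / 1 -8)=-10575 / 4438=-2.38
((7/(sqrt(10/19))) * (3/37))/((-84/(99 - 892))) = 793 * sqrt(190)/1480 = 7.39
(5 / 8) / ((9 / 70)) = 175 / 36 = 4.86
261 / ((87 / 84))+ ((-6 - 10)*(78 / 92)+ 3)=5553 / 23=241.43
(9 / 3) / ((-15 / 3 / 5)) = -3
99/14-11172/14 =-11073/14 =-790.93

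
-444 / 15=-148 / 5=-29.60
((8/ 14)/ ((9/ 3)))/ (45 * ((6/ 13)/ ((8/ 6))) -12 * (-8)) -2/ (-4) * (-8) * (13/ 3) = -1055860/ 60921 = -17.33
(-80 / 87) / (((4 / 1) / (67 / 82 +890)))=-243490 / 1189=-204.79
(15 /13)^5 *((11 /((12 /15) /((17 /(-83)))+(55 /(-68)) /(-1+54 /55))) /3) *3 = 105187500 /189730723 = 0.55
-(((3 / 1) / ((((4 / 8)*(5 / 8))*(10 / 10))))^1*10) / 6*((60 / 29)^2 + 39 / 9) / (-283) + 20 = 14627908 / 714009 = 20.49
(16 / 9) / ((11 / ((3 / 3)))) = 16 / 99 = 0.16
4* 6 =24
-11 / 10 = -1.10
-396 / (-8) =99 / 2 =49.50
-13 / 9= -1.44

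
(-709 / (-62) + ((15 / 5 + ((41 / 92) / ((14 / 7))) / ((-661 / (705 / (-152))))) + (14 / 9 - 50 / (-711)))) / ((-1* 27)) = -6545138425313 / 11001652652736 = -0.59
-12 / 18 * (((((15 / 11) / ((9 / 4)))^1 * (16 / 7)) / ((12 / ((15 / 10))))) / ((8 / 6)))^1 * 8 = -160 / 231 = -0.69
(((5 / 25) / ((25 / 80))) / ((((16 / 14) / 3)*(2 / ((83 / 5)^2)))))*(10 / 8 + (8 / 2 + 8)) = 7667457 / 2500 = 3066.98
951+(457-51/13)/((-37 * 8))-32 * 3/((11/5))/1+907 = 38366797/21164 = 1812.83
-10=-10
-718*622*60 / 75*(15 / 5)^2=-16077456 / 5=-3215491.20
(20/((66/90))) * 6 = 1800/11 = 163.64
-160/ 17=-9.41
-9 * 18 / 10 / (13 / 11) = -891 / 65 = -13.71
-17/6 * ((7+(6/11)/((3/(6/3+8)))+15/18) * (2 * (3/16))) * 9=-32487/352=-92.29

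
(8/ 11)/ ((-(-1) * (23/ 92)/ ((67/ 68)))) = 2.87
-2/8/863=-1/3452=-0.00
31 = 31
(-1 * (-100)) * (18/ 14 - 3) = -1200/ 7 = -171.43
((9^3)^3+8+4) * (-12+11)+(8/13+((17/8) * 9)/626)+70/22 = -277448864526921/716144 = -387420497.17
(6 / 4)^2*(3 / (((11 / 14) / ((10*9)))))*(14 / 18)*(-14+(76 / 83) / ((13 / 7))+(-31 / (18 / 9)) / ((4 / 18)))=-50067.70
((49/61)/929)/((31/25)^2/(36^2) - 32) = -39690000/1468806021091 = -0.00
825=825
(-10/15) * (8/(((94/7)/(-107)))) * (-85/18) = -254660/1269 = -200.68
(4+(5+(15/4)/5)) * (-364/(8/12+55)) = -10647/167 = -63.75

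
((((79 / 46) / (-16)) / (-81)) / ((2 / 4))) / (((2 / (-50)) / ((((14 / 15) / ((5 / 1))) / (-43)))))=553 / 1922616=0.00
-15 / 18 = -5 / 6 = -0.83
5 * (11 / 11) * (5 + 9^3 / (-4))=-3545 / 4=-886.25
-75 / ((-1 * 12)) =25 / 4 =6.25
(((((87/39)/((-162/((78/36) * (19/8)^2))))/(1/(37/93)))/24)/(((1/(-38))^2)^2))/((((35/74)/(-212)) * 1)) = 98991731643793/37966320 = 2607356.51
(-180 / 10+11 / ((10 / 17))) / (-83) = -7 / 830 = -0.01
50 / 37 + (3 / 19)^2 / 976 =17617133 / 13036432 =1.35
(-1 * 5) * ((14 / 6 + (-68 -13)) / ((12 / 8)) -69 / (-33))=24925 / 99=251.77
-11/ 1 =-11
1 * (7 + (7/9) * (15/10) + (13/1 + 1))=133/6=22.17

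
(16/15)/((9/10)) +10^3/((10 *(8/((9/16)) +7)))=30412/5157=5.90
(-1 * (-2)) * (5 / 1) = 10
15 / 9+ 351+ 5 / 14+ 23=15793 / 42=376.02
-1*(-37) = 37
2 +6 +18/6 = 11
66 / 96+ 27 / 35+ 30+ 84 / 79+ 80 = 4977983 / 44240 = 112.52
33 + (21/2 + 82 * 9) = 1563/2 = 781.50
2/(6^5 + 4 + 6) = 0.00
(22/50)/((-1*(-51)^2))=-11/65025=-0.00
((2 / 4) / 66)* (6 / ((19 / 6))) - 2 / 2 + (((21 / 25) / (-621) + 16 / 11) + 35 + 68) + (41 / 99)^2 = 103.64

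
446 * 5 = 2230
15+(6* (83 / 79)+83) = 8240 / 79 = 104.30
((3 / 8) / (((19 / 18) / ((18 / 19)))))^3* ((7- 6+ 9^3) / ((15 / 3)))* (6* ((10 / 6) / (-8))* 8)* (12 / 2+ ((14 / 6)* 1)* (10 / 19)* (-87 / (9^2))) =-232900475310 / 893871739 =-260.55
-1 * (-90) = 90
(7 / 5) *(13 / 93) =91 / 465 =0.20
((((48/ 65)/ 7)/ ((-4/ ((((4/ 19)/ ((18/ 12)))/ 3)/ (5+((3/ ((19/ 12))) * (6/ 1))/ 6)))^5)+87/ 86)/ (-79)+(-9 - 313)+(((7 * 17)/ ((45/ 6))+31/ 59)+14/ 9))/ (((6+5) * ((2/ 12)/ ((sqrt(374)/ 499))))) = -42111758986203998651423389 * sqrt(374)/ 126700608887908733363921235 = -6.43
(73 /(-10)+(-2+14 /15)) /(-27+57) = -251 /900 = -0.28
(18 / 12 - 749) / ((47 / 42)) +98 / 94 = -31346 / 47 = -666.94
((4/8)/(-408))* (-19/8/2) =19/13056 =0.00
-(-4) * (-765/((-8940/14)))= 4.79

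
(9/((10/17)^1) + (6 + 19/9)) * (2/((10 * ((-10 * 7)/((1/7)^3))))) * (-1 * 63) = 43/3500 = 0.01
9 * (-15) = -135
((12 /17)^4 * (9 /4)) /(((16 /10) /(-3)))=-87480 /83521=-1.05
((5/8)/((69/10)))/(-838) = -25/231288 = -0.00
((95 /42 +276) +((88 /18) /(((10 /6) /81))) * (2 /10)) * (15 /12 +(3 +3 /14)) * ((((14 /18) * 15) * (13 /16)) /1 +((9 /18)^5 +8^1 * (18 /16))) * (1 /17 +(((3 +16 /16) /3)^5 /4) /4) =4045309411385 /466373376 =8673.97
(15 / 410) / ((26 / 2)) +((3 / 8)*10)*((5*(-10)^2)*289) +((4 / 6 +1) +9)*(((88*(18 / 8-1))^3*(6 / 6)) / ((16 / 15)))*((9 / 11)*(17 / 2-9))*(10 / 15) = -3291941247 / 1066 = -3088125.00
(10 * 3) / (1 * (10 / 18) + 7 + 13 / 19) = 3.64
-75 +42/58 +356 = 8170/29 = 281.72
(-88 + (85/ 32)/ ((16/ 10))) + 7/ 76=-419509/ 4864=-86.25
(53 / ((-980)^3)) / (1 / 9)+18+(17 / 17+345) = 342593887523 / 941192000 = 364.00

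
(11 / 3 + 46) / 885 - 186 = -493681 / 2655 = -185.94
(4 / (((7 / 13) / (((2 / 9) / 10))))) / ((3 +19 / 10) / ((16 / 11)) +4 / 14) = 1664 / 36837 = 0.05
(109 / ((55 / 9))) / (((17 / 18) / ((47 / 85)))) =829926 / 79475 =10.44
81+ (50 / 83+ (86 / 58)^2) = 5849560 / 69803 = 83.80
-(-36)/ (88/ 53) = 477/ 22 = 21.68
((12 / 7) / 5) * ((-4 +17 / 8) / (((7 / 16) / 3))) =-216 / 49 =-4.41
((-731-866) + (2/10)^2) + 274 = -1322.96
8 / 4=2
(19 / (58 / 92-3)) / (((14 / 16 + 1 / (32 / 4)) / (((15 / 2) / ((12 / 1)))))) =-2185 / 436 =-5.01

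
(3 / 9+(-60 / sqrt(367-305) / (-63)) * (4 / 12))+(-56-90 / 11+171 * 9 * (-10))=-509977 / 33+10 * sqrt(62) / 1953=-15453.81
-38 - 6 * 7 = -80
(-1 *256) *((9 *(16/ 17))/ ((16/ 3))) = -6912/ 17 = -406.59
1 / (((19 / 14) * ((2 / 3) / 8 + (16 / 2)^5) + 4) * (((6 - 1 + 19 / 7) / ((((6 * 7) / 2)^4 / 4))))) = 1058841 / 7471795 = 0.14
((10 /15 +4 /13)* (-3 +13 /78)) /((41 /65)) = -4.38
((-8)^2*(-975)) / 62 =-31200 / 31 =-1006.45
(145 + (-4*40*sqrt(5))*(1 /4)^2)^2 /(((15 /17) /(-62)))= -1512490 + 611320*sqrt(5) /3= -1056838.97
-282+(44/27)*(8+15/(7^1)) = -50174/189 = -265.47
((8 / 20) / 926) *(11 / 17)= 11 / 39355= 0.00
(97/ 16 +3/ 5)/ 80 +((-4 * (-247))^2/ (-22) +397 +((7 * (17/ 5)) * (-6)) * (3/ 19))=-58848575963/ 1337600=-43995.65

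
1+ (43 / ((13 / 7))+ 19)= 561 / 13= 43.15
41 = 41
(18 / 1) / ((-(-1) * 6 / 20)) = 60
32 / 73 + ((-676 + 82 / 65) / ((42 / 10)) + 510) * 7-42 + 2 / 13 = 2404.03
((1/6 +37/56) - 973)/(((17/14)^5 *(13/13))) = -1568573300/4259571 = -368.25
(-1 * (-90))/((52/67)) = 115.96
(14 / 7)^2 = 4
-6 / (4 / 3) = -9 / 2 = -4.50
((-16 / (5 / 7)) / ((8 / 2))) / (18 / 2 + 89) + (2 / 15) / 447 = -2668 / 46935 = -0.06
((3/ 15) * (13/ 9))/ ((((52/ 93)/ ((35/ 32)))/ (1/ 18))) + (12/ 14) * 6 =250351/ 48384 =5.17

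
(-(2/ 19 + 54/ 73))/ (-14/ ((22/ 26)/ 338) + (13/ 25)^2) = 8057500/ 53324104067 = 0.00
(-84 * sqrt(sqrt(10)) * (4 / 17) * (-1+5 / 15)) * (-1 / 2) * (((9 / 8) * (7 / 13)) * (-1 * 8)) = 7056 * 10^(1 / 4) / 221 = 56.78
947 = 947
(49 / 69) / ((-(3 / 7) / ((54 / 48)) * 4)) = -343 / 736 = -0.47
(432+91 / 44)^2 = 364771801 / 1936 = 188415.19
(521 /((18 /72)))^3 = 9050928704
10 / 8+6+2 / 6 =91 / 12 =7.58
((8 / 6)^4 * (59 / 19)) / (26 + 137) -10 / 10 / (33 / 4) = -0.06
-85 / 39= -2.18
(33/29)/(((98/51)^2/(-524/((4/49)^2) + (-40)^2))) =-26447808123/1114064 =-23739.94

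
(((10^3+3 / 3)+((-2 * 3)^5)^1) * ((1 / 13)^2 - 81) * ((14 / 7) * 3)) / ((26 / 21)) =5842380600 / 2197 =2659253.80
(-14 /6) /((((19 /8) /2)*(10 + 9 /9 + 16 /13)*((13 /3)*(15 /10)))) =-224 /9063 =-0.02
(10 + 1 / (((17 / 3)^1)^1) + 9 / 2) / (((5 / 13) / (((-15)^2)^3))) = 434652849.26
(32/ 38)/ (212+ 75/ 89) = 0.00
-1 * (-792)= 792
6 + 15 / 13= 93 / 13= 7.15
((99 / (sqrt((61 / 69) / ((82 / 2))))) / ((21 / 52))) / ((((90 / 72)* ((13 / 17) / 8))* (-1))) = -71808* sqrt(172569) / 2135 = -13971.93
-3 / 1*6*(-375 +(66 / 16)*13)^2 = -59490369 / 32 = -1859074.03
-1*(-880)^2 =-774400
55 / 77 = 5 / 7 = 0.71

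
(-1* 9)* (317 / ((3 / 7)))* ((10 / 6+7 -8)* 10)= -44380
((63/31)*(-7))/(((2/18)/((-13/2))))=51597/62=832.21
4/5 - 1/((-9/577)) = 2921/45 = 64.91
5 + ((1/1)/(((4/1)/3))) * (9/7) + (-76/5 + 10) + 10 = 1507/140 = 10.76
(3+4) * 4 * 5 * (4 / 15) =112 / 3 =37.33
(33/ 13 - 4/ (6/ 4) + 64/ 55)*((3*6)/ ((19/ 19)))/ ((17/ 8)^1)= 106608/ 12155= 8.77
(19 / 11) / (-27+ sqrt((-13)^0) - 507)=-19 / 5863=-0.00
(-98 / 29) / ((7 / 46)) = -644 / 29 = -22.21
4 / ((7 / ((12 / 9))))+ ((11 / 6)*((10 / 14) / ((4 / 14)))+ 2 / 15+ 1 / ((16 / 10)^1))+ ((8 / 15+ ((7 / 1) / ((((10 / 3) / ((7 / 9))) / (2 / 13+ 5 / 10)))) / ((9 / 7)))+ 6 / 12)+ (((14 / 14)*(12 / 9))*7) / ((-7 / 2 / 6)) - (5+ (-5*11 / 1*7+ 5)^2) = -14192912831 / 98280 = -144413.03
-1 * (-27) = 27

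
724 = 724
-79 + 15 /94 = -7411 /94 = -78.84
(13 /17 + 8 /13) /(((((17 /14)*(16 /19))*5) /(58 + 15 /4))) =154147 /9248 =16.67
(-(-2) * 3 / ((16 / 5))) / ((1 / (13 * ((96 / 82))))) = 28.54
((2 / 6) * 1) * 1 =1 / 3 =0.33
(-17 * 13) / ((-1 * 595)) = 13 / 35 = 0.37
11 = 11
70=70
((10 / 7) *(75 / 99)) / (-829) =-250 / 191499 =-0.00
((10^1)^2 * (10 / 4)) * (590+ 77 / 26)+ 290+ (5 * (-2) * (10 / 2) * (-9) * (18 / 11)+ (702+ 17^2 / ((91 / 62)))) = 11562755 / 77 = 150165.65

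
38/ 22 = 1.73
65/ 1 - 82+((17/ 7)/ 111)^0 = -16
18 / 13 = 1.38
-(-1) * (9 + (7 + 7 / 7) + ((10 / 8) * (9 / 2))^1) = 181 / 8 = 22.62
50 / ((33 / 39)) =59.09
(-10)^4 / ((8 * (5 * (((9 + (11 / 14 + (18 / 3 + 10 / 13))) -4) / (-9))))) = -81900 / 457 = -179.21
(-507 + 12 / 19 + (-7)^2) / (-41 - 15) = 4345 / 532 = 8.17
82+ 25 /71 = 5847 /71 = 82.35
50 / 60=5 / 6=0.83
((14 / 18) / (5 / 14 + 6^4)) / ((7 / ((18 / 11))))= 28 / 199639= 0.00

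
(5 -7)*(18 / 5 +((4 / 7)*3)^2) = -3204 / 245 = -13.08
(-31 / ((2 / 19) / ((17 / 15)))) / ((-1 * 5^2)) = 10013 / 750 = 13.35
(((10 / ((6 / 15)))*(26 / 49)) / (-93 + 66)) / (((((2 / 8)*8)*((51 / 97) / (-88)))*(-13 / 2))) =-426800 / 67473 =-6.33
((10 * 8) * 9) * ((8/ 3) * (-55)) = -105600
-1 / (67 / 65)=-65 / 67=-0.97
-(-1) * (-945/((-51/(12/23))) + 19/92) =15443/1564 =9.87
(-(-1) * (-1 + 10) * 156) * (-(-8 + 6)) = 2808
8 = 8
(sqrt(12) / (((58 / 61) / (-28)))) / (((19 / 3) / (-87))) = 15372 * sqrt(3) / 19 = 1401.32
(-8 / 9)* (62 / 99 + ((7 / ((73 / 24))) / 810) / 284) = -0.56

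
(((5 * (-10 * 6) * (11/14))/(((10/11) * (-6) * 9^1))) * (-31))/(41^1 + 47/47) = -18755/5292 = -3.54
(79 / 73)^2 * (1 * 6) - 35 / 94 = 3333409 / 500926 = 6.65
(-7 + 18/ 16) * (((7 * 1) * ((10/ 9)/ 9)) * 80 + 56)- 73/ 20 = -1196893/ 1620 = -738.82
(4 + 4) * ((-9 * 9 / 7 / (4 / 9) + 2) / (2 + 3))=-1346 / 35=-38.46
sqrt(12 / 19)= 2 * sqrt(57) / 19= 0.79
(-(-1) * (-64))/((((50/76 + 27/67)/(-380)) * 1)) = 61918720/2701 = 22924.37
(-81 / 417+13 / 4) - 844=-467565 / 556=-840.94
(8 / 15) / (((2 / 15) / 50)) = 200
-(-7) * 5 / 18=35 / 18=1.94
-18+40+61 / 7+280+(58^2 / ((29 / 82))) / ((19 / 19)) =68759 / 7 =9822.71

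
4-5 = -1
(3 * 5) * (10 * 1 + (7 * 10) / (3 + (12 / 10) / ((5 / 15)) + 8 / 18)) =94800 / 317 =299.05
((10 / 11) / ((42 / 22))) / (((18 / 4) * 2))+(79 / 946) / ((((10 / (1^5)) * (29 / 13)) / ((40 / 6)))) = 201871 / 2592513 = 0.08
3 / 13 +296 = 296.23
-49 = -49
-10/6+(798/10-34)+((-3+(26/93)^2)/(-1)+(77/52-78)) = -66257003/2248740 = -29.46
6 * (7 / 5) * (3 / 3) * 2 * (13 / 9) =24.27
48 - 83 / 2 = 13 / 2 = 6.50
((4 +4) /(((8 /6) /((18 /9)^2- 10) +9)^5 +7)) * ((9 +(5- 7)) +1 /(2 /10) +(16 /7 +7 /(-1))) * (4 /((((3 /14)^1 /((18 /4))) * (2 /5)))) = 361379880 /1538734871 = 0.23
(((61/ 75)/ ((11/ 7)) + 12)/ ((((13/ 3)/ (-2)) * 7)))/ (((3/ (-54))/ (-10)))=-743544/ 5005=-148.56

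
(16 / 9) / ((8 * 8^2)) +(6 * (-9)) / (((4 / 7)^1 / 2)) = -54431 / 288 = -189.00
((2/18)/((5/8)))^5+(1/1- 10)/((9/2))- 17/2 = -3875025089/369056250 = -10.50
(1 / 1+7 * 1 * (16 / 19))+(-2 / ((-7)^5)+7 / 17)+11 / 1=99380437 / 5428661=18.31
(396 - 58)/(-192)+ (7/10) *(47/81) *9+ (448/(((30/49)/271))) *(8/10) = 1142220109/7200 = 158641.68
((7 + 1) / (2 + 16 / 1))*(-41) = -18.22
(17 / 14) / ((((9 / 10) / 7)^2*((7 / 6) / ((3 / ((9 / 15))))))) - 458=-3866 / 27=-143.19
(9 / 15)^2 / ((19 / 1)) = 9 / 475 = 0.02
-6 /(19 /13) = -78 /19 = -4.11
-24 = -24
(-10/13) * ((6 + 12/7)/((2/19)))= -5130/91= -56.37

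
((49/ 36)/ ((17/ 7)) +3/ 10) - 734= -2243407/ 3060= -733.14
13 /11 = 1.18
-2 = -2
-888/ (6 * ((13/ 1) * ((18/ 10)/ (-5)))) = 3700/ 117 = 31.62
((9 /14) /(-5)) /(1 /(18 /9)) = -9 /35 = -0.26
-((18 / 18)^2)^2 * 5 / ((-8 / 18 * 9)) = 5 / 4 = 1.25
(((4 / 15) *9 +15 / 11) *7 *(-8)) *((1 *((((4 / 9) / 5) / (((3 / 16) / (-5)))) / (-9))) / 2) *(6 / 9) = -82432 / 4455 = -18.50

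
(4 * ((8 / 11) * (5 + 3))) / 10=128 / 55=2.33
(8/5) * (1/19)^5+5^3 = 1547561883/12380495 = 125.00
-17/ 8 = -2.12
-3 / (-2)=3 / 2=1.50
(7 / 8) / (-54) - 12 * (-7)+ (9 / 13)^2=6166481 / 73008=84.46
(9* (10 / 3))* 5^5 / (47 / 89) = 8343750 / 47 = 177526.60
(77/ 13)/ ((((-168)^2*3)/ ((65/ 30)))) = 11/ 72576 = 0.00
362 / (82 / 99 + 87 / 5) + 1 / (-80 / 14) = 7104439 / 360920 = 19.68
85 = 85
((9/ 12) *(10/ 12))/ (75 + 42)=5/ 936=0.01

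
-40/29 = -1.38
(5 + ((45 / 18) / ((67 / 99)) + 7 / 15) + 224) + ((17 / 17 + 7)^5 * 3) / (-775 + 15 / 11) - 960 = -1460616041 / 1710510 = -853.91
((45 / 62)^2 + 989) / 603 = 3803741 / 2317932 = 1.64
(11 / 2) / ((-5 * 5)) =-11 / 50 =-0.22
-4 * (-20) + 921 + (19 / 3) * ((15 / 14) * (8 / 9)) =63443 / 63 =1007.03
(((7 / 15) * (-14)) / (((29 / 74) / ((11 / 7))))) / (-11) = 1036 / 435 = 2.38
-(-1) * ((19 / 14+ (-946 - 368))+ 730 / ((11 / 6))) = -140827 / 154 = -914.46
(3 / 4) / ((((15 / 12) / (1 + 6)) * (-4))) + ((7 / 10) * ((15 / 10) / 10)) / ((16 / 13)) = -3087 / 3200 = -0.96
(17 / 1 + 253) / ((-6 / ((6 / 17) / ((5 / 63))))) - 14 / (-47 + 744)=-139496 / 697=-200.14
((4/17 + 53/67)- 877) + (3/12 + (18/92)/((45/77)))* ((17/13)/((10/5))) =-11927689993/13622440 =-875.59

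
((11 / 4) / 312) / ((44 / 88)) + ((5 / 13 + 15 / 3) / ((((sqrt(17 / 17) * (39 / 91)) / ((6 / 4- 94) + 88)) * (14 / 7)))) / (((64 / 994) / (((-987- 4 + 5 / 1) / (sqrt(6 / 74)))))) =11 / 624 + 60030145 * sqrt(111) / 416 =1520328.92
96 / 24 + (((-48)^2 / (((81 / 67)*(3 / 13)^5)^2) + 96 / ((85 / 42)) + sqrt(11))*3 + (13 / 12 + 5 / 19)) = 3*sqrt(11) + 1023424047893107997767 / 92693939220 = 11040894986.53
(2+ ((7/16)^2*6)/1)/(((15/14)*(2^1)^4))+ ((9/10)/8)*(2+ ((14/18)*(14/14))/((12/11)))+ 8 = 43463/5120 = 8.49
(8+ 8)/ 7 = 16/ 7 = 2.29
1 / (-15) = -1 / 15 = -0.07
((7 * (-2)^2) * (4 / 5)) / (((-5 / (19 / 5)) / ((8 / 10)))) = -8512 / 625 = -13.62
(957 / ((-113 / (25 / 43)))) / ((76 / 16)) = -1.04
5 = 5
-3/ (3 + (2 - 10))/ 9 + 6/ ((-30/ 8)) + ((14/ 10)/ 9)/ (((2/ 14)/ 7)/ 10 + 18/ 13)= -564887/ 397485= -1.42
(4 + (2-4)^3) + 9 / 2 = 1 / 2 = 0.50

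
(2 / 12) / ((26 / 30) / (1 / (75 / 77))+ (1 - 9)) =-77 / 3306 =-0.02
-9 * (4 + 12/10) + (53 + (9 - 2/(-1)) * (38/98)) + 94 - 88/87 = 2205118/21315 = 103.45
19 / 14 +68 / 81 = 2491 / 1134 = 2.20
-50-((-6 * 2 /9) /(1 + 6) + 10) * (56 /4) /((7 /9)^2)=-13574 /49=-277.02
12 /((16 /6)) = 9 /2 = 4.50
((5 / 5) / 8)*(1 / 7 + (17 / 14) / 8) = 33 / 896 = 0.04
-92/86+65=2749/43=63.93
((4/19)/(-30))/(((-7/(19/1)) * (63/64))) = 128/6615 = 0.02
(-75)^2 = 5625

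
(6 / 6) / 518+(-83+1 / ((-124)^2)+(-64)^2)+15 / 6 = 15991270899 / 3982384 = 4015.50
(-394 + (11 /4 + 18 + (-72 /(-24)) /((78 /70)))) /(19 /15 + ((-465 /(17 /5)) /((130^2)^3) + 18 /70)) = -25541367996690000 /105031363838047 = -243.18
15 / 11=1.36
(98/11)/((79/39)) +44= 42058/869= 48.40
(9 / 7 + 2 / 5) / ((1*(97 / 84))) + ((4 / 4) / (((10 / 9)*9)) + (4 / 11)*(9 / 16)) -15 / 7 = -0.38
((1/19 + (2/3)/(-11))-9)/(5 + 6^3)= -5648/138567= -0.04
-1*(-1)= 1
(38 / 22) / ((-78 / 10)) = -0.22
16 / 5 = 3.20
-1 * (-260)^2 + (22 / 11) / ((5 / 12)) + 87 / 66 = -67593.88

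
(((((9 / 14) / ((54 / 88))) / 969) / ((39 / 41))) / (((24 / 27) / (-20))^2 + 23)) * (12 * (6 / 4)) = 1217700 / 1369096547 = 0.00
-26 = -26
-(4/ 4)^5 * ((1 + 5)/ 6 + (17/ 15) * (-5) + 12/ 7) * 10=620/ 21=29.52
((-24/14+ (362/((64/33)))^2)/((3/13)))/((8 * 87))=1082140865/4988928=216.91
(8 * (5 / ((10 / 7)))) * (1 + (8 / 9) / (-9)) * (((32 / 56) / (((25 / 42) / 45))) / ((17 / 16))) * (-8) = -2093056 / 255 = -8208.06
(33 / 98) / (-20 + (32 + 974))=33 / 96628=0.00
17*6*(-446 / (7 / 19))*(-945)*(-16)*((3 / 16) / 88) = -87515235 / 22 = -3977965.23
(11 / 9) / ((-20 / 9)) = -11 / 20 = -0.55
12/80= 3/20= 0.15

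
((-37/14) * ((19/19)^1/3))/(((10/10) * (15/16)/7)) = -296/45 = -6.58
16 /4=4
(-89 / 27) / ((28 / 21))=-89 / 36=-2.47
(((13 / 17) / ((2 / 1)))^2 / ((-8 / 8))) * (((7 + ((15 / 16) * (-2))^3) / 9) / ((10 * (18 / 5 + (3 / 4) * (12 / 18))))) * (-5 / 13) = 13585 / 218400768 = 0.00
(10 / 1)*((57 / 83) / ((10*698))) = 0.00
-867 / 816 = -17 / 16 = -1.06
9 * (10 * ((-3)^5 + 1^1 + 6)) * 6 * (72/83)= -9175680/83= -110550.36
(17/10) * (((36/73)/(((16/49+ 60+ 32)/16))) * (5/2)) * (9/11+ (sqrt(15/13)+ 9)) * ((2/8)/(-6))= -44982/302731 - 833 * sqrt(195)/715546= -0.16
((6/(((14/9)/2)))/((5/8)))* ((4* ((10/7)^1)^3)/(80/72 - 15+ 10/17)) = -10575360/977207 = -10.82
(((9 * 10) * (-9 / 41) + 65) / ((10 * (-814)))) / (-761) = 371 / 50795228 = 0.00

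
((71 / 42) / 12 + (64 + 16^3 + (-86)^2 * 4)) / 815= 17007047 / 410760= 41.40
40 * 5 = 200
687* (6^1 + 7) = 8931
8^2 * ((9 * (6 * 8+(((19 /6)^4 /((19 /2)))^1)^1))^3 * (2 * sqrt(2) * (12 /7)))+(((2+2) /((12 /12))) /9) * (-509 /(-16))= 509 /36+54711872015347 * sqrt(2) /1701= 45487519959.42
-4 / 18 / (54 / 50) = -0.21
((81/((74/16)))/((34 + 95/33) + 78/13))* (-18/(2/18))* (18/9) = -6928416/52355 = -132.34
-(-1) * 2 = 2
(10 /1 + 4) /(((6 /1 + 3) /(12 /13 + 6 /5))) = 644 /195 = 3.30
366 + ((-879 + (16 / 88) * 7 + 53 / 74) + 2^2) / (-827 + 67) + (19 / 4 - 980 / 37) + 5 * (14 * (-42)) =-1605115789 / 618640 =-2594.59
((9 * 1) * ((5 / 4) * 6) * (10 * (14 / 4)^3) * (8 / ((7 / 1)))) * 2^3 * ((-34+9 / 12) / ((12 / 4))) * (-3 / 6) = 1466325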